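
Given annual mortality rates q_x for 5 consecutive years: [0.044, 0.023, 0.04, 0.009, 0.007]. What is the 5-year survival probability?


p_k = 1 - q_k for each year
Survival = product of (1 - q_k)
= 0.956 * 0.977 * 0.96 * 0.991 * 0.993
= 0.8824


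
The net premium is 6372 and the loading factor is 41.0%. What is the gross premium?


Gross = net * (1 + loading)
= 6372 * (1 + 0.41)
= 6372 * 1.41
= 8984.52


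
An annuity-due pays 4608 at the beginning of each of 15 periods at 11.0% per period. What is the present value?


PV_due = PMT * (1-(1+i)^(-n))/i * (1+i)
PV_immediate = 33135.527
PV_due = 33135.527 * 1.11
= 36780.435


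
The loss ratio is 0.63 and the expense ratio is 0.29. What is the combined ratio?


Combined ratio = loss ratio + expense ratio
= 0.63 + 0.29
= 0.92


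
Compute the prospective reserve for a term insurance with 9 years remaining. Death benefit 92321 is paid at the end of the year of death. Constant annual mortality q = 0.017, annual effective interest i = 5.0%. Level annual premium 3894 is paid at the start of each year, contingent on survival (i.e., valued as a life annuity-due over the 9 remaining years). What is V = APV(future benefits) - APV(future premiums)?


v = 1/(1+i) = 0.952381
APV(future benefits) per unit = sum_{k=0}^{8} k_p_x * q * v^(k+1) = 0.113562
APV(future benefits) = 92321 * 0.113562 = 10484.1857
Life annuity-due factor ä_{x:9} = sum_{k=0}^{8} k_p_x * v^k = 7.014142
APV(future premiums) = 3894 * 7.014142 = 27313.0709
V = 10484.1857 - 27313.0709
= -16828.8851


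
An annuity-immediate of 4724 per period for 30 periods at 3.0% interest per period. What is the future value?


FV = PMT * ((1+i)^n - 1) / i
= 4724 * ((1.03)^30 - 1) / 0.03
= 4724 * (2.427262 - 1) / 0.03
= 224746.2638


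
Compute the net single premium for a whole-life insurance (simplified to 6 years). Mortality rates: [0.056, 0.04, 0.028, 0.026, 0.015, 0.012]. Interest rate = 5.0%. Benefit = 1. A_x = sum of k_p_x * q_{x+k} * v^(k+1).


v = 0.952381
Year 0: k_p_x=1.0, q=0.056, term=0.053333
Year 1: k_p_x=0.944, q=0.04, term=0.034249
Year 2: k_p_x=0.90624, q=0.028, term=0.02192
Year 3: k_p_x=0.880865, q=0.026, term=0.018842
Year 4: k_p_x=0.857963, q=0.015, term=0.010084
Year 5: k_p_x=0.845093, q=0.012, term=0.007567
A_x = 0.146


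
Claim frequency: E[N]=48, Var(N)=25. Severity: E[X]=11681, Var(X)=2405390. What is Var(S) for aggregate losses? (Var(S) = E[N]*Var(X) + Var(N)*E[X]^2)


Var(S) = E[N]*Var(X) + Var(N)*E[X]^2
= 48*2405390 + 25*11681^2
= 115458720 + 3411144025
= 3.5266e+09


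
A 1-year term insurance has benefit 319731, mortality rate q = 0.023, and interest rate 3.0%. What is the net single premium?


NSP = benefit * q * v
v = 1/(1+i) = 0.970874
NSP = 319731 * 0.023 * 0.970874
= 7139.6243


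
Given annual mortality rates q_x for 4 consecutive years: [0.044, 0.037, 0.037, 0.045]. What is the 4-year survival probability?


p_k = 1 - q_k for each year
Survival = product of (1 - q_k)
= 0.956 * 0.963 * 0.963 * 0.955
= 0.8467


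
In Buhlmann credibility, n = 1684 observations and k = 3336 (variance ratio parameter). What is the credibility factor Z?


Z = n / (n + k)
= 1684 / (1684 + 3336)
= 1684 / 5020
= 0.3355


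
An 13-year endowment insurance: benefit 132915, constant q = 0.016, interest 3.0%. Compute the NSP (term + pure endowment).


Term component = 20704.967
Pure endowment = 13_p_x * v^13 * benefit = 0.810842 * 0.680951 * 132915 = 73388.22
NSP = 94093.1869


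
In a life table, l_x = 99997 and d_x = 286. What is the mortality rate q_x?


q_x = d_x / l_x
= 286 / 99997
= 0.0029


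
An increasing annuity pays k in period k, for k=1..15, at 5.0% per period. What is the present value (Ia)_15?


(Ia)_n = sum_{k=1}^{n} k * v^k, v = 1/(1+i)
v = 0.952381
Sum computed term by term:
(Ia)_15 = 73.6677


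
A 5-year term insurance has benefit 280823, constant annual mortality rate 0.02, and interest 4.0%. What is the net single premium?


NSP = benefit * sum_{k=0}^{n-1} k_p_x * q * v^(k+1)
With constant q=0.02, v=0.961538
Sum = 0.085681
NSP = 280823 * 0.085681
= 24061.195


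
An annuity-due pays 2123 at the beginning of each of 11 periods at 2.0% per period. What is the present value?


PV_due = PMT * (1-(1+i)^(-n))/i * (1+i)
PV_immediate = 20777.4784
PV_due = 20777.4784 * 1.02
= 21193.028


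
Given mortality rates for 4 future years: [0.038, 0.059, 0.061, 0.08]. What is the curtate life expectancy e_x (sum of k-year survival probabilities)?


e_x = sum_{k=1}^{n} k_p_x
k_p_x values:
  1_p_x = 0.962
  2_p_x = 0.905242
  3_p_x = 0.850022
  4_p_x = 0.78202
e_x = 3.4993


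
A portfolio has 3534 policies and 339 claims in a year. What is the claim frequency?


frequency = claims / policies
= 339 / 3534
= 0.0959


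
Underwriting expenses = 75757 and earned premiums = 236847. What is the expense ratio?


Expense ratio = expenses / premiums
= 75757 / 236847
= 0.3199


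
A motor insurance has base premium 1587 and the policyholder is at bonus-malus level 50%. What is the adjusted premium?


adjusted = base * BM_level / 100
= 1587 * 50 / 100
= 1587 * 0.5
= 793.5


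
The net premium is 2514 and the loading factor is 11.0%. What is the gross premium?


Gross = net * (1 + loading)
= 2514 * (1 + 0.11)
= 2514 * 1.11
= 2790.54


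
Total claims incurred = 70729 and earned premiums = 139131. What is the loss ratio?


Loss ratio = claims / premiums
= 70729 / 139131
= 0.5084


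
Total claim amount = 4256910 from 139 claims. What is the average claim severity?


severity = total / number
= 4256910 / 139
= 30625.2518


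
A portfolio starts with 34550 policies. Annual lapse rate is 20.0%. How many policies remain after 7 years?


remaining = initial * (1 - lapse)^years
= 34550 * (1 - 0.2)^7
= 34550 * 0.209715
= 7245.6602


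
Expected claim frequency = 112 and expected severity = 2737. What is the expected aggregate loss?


E[S] = E[N] * E[X]
= 112 * 2737
= 306544


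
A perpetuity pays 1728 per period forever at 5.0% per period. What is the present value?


PV = PMT / i
= 1728 / 0.05
= 34560.0


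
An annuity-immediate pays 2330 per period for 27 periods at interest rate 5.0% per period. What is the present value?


PV = PMT * (1 - (1+i)^(-n)) / i
= 2330 * (1 - (1+0.05)^(-27)) / 0.05
= 2330 * (1 - 0.267848) / 0.05
= 2330 * 14.643034
= 34118.2683


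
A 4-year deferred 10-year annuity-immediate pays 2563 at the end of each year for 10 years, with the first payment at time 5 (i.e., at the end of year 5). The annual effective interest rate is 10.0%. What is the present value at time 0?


PV at time 4 of the 10-year annuity-immediate:
a_n = 2563 * (1-(1+0.1)^(-10))/0.1 = 15748.5255
Discount back 4 years to time 0:
PV = 15748.5255 * (1+0.1)^(-4)
= 15748.5255 * 0.683013
= 10756.4548


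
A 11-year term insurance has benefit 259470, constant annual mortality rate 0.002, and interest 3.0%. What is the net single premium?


NSP = benefit * sum_{k=0}^{n-1} k_p_x * q * v^(k+1)
With constant q=0.002, v=0.970874
Sum = 0.018332
NSP = 259470 * 0.018332
= 4756.6366


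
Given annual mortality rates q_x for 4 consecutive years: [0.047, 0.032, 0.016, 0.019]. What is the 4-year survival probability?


p_k = 1 - q_k for each year
Survival = product of (1 - q_k)
= 0.953 * 0.968 * 0.984 * 0.981
= 0.8905


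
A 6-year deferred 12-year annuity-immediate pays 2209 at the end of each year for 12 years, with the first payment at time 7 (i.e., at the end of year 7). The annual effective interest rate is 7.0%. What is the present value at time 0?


PV at time 6 of the 12-year annuity-immediate:
a_n = 2209 * (1-(1+0.07)^(-12))/0.07 = 17545.394
Discount back 6 years to time 0:
PV = 17545.394 * (1+0.07)^(-6)
= 17545.394 * 0.666342
= 11691.2369


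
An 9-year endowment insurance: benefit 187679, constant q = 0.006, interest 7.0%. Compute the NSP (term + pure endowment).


Term component = 7182.33
Pure endowment = 9_p_x * v^9 * benefit = 0.947278 * 0.543934 * 187679 = 96702.8205
NSP = 103885.1505


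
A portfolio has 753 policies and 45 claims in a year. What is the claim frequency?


frequency = claims / policies
= 45 / 753
= 0.0598


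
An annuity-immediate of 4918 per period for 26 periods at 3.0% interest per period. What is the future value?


FV = PMT * ((1+i)^n - 1) / i
= 4918 * ((1.03)^26 - 1) / 0.03
= 4918 * (2.156591 - 1) / 0.03
= 189603.8618


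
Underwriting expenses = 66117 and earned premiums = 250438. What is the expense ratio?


Expense ratio = expenses / premiums
= 66117 / 250438
= 0.264


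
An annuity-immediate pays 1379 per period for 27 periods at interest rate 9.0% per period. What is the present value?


PV = PMT * (1 - (1+i)^(-n)) / i
= 1379 * (1 - (1+0.09)^(-27)) / 0.09
= 1379 * (1 - 0.097608) / 0.09
= 1379 * 10.02658
= 13826.6537


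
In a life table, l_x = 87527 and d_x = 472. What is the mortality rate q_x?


q_x = d_x / l_x
= 472 / 87527
= 0.0054


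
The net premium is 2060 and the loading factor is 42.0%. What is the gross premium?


Gross = net * (1 + loading)
= 2060 * (1 + 0.42)
= 2060 * 1.42
= 2925.2


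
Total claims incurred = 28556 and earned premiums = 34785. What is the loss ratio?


Loss ratio = claims / premiums
= 28556 / 34785
= 0.8209


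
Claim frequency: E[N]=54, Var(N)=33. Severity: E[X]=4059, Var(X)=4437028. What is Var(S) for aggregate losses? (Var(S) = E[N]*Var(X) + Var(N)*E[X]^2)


Var(S) = E[N]*Var(X) + Var(N)*E[X]^2
= 54*4437028 + 33*4059^2
= 239599512 + 543690873
= 7.8329e+08


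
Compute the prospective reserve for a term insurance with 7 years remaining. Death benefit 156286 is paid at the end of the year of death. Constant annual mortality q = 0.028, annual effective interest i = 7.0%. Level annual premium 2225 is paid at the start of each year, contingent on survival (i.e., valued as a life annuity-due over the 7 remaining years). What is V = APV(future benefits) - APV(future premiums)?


v = 1/(1+i) = 0.934579
APV(future benefits) per unit = sum_{k=0}^{6} k_p_x * q * v^(k+1) = 0.139863
APV(future benefits) = 156286 * 0.139863 = 21858.6758
Life annuity-due factor ä_{x:7} = sum_{k=0}^{6} k_p_x * v^k = 5.344776
APV(future premiums) = 2225 * 5.344776 = 11892.1269
V = 21858.6758 - 11892.1269
= 9966.5489


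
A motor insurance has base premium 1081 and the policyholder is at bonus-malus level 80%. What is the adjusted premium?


adjusted = base * BM_level / 100
= 1081 * 80 / 100
= 1081 * 0.8
= 864.8


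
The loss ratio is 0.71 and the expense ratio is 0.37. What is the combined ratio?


Combined ratio = loss ratio + expense ratio
= 0.71 + 0.37
= 1.08


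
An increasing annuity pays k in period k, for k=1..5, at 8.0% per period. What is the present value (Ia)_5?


(Ia)_n = sum_{k=1}^{n} k * v^k, v = 1/(1+i)
v = 0.925926
Sum computed term by term:
(Ia)_5 = 11.3651


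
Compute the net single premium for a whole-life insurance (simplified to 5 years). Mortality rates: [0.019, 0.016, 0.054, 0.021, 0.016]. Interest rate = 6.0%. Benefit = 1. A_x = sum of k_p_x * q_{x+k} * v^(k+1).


v = 0.943396
Year 0: k_p_x=1.0, q=0.019, term=0.017925
Year 1: k_p_x=0.981, q=0.016, term=0.013969
Year 2: k_p_x=0.965304, q=0.054, term=0.043766
Year 3: k_p_x=0.913178, q=0.021, term=0.01519
Year 4: k_p_x=0.894001, q=0.016, term=0.010689
A_x = 0.1015


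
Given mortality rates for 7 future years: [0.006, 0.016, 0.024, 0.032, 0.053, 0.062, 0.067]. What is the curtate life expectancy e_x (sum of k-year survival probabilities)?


e_x = sum_{k=1}^{n} k_p_x
k_p_x values:
  1_p_x = 0.994
  2_p_x = 0.978096
  3_p_x = 0.954622
  4_p_x = 0.924074
  5_p_x = 0.875098
  6_p_x = 0.820842
  7_p_x = 0.765845
e_x = 6.3126


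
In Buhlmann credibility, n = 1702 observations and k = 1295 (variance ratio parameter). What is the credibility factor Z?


Z = n / (n + k)
= 1702 / (1702 + 1295)
= 1702 / 2997
= 0.5679


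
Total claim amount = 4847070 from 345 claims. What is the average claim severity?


severity = total / number
= 4847070 / 345
= 14049.4783


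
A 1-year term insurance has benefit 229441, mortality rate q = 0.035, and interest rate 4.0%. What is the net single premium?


NSP = benefit * q * v
v = 1/(1+i) = 0.961538
NSP = 229441 * 0.035 * 0.961538
= 7721.5721


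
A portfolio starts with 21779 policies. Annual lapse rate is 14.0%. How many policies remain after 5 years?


remaining = initial * (1 - lapse)^years
= 21779 * (1 - 0.14)^5
= 21779 * 0.470427
= 10245.43


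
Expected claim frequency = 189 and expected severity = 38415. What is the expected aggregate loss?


E[S] = E[N] * E[X]
= 189 * 38415
= 7.2604e+06


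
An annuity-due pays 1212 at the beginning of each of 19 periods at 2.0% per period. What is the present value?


PV_due = PMT * (1-(1+i)^(-n))/i * (1+i)
PV_immediate = 19002.296
PV_due = 19002.296 * 1.02
= 19382.3419


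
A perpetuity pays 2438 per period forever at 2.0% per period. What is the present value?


PV = PMT / i
= 2438 / 0.02
= 121900.0


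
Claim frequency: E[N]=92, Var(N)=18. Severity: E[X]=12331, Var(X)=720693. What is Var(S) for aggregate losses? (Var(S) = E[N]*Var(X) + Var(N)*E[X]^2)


Var(S) = E[N]*Var(X) + Var(N)*E[X]^2
= 92*720693 + 18*12331^2
= 66303756 + 2736964098
= 2.8033e+09


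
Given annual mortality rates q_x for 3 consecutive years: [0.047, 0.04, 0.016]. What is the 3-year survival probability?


p_k = 1 - q_k for each year
Survival = product of (1 - q_k)
= 0.953 * 0.96 * 0.984
= 0.9002


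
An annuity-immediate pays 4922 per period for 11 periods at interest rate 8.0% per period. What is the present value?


PV = PMT * (1 - (1+i)^(-n)) / i
= 4922 * (1 - (1+0.08)^(-11)) / 0.08
= 4922 * (1 - 0.428883) / 0.08
= 4922 * 7.138964
= 35137.9821


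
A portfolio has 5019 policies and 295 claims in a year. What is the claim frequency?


frequency = claims / policies
= 295 / 5019
= 0.0588


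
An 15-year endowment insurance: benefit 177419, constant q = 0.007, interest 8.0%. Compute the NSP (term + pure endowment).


Term component = 10225.0333
Pure endowment = 15_p_x * v^15 * benefit = 0.899992 * 0.315242 * 177419 = 50336.4429
NSP = 60561.4762


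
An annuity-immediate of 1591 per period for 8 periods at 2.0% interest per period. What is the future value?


FV = PMT * ((1+i)^n - 1) / i
= 1591 * ((1.02)^8 - 1) / 0.02
= 1591 * (1.171659 - 1) / 0.02
= 13655.5038


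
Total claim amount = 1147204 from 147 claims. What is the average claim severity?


severity = total / number
= 1147204 / 147
= 7804.1088


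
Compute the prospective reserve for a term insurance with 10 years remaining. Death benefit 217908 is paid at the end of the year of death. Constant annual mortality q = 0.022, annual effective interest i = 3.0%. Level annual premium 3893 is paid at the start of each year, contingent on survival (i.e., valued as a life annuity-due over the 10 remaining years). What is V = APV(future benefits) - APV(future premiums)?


v = 1/(1+i) = 0.970874
APV(future benefits) per unit = sum_{k=0}^{9} k_p_x * q * v^(k+1) = 0.171057
APV(future benefits) = 217908 * 0.171057 = 37274.5922
Life annuity-due factor ä_{x:10} = sum_{k=0}^{9} k_p_x * v^k = 8.008557
APV(future premiums) = 3893 * 8.008557 = 31177.3124
V = 37274.5922 - 31177.3124
= 6097.2799


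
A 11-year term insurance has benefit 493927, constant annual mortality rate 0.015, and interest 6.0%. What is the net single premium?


NSP = benefit * sum_{k=0}^{n-1} k_p_x * q * v^(k+1)
With constant q=0.015, v=0.943396
Sum = 0.11078
NSP = 493927 * 0.11078
= 54717.051


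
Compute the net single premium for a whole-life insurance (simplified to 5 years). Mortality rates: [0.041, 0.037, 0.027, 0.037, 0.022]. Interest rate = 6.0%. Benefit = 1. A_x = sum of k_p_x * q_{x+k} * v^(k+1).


v = 0.943396
Year 0: k_p_x=1.0, q=0.041, term=0.038679
Year 1: k_p_x=0.959, q=0.037, term=0.03158
Year 2: k_p_x=0.923517, q=0.027, term=0.020936
Year 3: k_p_x=0.898582, q=0.037, term=0.026335
Year 4: k_p_x=0.865335, q=0.022, term=0.014226
A_x = 0.1318


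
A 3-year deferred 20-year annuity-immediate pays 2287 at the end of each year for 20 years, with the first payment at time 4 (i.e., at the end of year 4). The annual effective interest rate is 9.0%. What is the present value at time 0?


PV at time 3 of the 20-year annuity-immediate:
a_n = 2287 * (1-(1+0.09)^(-20))/0.09 = 20876.9839
Discount back 3 years to time 0:
PV = 20876.9839 * (1+0.09)^(-3)
= 20876.9839 * 0.772183
= 16120.8621


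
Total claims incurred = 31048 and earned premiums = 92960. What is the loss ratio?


Loss ratio = claims / premiums
= 31048 / 92960
= 0.334


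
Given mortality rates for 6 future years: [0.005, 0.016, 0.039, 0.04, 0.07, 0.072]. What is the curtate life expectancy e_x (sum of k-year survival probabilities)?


e_x = sum_{k=1}^{n} k_p_x
k_p_x values:
  1_p_x = 0.995
  2_p_x = 0.97908
  3_p_x = 0.940896
  4_p_x = 0.90326
  5_p_x = 0.840032
  6_p_x = 0.77955
e_x = 5.4378


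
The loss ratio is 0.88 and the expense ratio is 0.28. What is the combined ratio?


Combined ratio = loss ratio + expense ratio
= 0.88 + 0.28
= 1.16


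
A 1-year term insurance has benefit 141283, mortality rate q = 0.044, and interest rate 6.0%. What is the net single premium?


NSP = benefit * q * v
v = 1/(1+i) = 0.943396
NSP = 141283 * 0.044 * 0.943396
= 5864.5774


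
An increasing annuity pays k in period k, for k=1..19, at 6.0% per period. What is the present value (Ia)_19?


(Ia)_n = sum_{k=1}^{n} k * v^k, v = 1/(1+i)
v = 0.943396
Sum computed term by term:
(Ia)_19 = 92.4643


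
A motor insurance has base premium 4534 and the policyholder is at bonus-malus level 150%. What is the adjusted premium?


adjusted = base * BM_level / 100
= 4534 * 150 / 100
= 4534 * 1.5
= 6801.0


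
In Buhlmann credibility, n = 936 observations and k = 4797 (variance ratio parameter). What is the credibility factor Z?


Z = n / (n + k)
= 936 / (936 + 4797)
= 936 / 5733
= 0.1633


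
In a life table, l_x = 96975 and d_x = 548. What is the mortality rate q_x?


q_x = d_x / l_x
= 548 / 96975
= 0.0057


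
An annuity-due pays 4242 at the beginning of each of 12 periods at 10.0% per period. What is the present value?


PV_due = PMT * (1-(1+i)^(-n))/i * (1+i)
PV_immediate = 28903.6807
PV_due = 28903.6807 * 1.1
= 31794.0488


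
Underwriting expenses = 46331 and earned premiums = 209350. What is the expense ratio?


Expense ratio = expenses / premiums
= 46331 / 209350
= 0.2213


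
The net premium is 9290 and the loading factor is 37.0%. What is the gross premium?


Gross = net * (1 + loading)
= 9290 * (1 + 0.37)
= 9290 * 1.37
= 12727.3


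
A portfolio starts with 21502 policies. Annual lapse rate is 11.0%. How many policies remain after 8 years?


remaining = initial * (1 - lapse)^years
= 21502 * (1 - 0.11)^8
= 21502 * 0.393659
= 8464.4533


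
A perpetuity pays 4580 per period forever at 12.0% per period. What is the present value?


PV = PMT / i
= 4580 / 0.12
= 38166.6667


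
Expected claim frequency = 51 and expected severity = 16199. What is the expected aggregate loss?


E[S] = E[N] * E[X]
= 51 * 16199
= 826149


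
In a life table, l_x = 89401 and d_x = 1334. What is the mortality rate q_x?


q_x = d_x / l_x
= 1334 / 89401
= 0.0149


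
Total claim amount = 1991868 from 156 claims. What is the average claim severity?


severity = total / number
= 1991868 / 156
= 12768.3846


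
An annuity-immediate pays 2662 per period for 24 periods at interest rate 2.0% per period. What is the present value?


PV = PMT * (1 - (1+i)^(-n)) / i
= 2662 * (1 - (1+0.02)^(-24)) / 0.02
= 2662 * (1 - 0.621721) / 0.02
= 2662 * 18.913926
= 50348.87


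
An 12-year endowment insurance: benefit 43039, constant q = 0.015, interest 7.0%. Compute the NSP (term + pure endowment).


Term component = 4782.1552
Pure endowment = 12_p_x * v^12 * benefit = 0.834132 * 0.444012 * 43039 = 15940.1207
NSP = 20722.2759


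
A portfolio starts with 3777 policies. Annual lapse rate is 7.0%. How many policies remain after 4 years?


remaining = initial * (1 - lapse)^years
= 3777 * (1 - 0.07)^4
= 3777 * 0.748052
= 2825.3924


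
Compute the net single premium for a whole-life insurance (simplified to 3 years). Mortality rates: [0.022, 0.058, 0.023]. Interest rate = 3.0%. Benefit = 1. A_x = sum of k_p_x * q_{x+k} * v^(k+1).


v = 0.970874
Year 0: k_p_x=1.0, q=0.022, term=0.021359
Year 1: k_p_x=0.978, q=0.058, term=0.053468
Year 2: k_p_x=0.921276, q=0.023, term=0.019391
A_x = 0.0942


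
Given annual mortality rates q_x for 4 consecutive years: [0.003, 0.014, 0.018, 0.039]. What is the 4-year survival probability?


p_k = 1 - q_k for each year
Survival = product of (1 - q_k)
= 0.997 * 0.986 * 0.982 * 0.961
= 0.9277


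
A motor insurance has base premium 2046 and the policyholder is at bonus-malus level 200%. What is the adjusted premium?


adjusted = base * BM_level / 100
= 2046 * 200 / 100
= 2046 * 2.0
= 4092.0


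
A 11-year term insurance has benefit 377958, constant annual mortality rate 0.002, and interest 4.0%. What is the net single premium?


NSP = benefit * sum_{k=0}^{n-1} k_p_x * q * v^(k+1)
With constant q=0.002, v=0.961538
Sum = 0.01736
NSP = 377958 * 0.01736
= 6561.4912


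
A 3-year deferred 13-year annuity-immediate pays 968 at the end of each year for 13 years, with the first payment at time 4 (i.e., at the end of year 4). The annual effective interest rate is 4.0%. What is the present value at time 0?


PV at time 3 of the 13-year annuity-immediate:
a_n = 968 * (1-(1+0.04)^(-13))/0.04 = 9666.1071
Discount back 3 years to time 0:
PV = 9666.1071 * (1+0.04)^(-3)
= 9666.1071 * 0.888996
= 8593.134


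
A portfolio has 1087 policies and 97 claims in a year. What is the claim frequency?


frequency = claims / policies
= 97 / 1087
= 0.0892


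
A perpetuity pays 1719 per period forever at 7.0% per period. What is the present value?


PV = PMT / i
= 1719 / 0.07
= 24557.1429


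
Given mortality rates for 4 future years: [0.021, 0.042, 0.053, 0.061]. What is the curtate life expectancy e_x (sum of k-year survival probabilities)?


e_x = sum_{k=1}^{n} k_p_x
k_p_x values:
  1_p_x = 0.979
  2_p_x = 0.937882
  3_p_x = 0.888174
  4_p_x = 0.833996
e_x = 3.6391


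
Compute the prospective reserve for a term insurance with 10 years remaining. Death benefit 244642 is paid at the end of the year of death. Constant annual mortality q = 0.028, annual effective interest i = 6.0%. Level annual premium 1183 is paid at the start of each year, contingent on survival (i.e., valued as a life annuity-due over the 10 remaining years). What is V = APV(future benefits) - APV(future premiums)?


v = 1/(1+i) = 0.943396
APV(future benefits) per unit = sum_{k=0}^{9} k_p_x * q * v^(k+1) = 0.184436
APV(future benefits) = 244642 * 0.184436 = 45120.8564
Life annuity-due factor ä_{x:10} = sum_{k=0}^{9} k_p_x * v^k = 6.98223
APV(future premiums) = 1183 * 6.98223 = 8259.9781
V = 45120.8564 - 8259.9781
= 36860.8783


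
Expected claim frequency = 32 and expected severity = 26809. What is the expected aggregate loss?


E[S] = E[N] * E[X]
= 32 * 26809
= 857888


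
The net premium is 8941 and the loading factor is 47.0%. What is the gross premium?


Gross = net * (1 + loading)
= 8941 * (1 + 0.47)
= 8941 * 1.47
= 13143.27


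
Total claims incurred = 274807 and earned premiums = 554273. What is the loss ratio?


Loss ratio = claims / premiums
= 274807 / 554273
= 0.4958


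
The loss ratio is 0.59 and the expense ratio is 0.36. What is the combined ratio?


Combined ratio = loss ratio + expense ratio
= 0.59 + 0.36
= 0.95


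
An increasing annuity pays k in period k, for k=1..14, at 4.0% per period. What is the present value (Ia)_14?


(Ia)_n = sum_{k=1}^{n} k * v^k, v = 1/(1+i)
v = 0.961538
Sum computed term by term:
(Ia)_14 = 72.5249


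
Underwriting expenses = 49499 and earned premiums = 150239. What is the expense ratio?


Expense ratio = expenses / premiums
= 49499 / 150239
= 0.3295


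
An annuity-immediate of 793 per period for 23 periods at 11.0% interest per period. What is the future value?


FV = PMT * ((1+i)^n - 1) / i
= 793 * ((1.11)^23 - 1) / 0.11
= 793 * (11.026267 - 1) / 0.11
= 72280.2716


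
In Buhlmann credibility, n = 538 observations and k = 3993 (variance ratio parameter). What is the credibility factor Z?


Z = n / (n + k)
= 538 / (538 + 3993)
= 538 / 4531
= 0.1187


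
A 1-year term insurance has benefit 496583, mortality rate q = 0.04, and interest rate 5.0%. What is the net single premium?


NSP = benefit * q * v
v = 1/(1+i) = 0.952381
NSP = 496583 * 0.04 * 0.952381
= 18917.4476


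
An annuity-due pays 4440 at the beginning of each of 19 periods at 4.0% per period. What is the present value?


PV_due = PMT * (1-(1+i)^(-n))/i * (1+i)
PV_immediate = 58314.6909
PV_due = 58314.6909 * 1.04
= 60647.2786


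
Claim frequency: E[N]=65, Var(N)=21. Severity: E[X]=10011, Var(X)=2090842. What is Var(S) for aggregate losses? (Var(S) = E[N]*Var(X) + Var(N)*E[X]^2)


Var(S) = E[N]*Var(X) + Var(N)*E[X]^2
= 65*2090842 + 21*10011^2
= 135904730 + 2104622541
= 2.2405e+09


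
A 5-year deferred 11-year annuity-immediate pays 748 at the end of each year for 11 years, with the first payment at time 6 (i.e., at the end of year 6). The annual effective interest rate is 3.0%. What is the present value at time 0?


PV at time 5 of the 11-year annuity-immediate:
a_n = 748 * (1-(1+0.03)^(-11))/0.03 = 6920.9628
Discount back 5 years to time 0:
PV = 6920.9628 * (1+0.03)^(-5)
= 6920.9628 * 0.862609
= 5970.0833


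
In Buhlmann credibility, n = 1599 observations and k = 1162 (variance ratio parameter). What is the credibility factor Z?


Z = n / (n + k)
= 1599 / (1599 + 1162)
= 1599 / 2761
= 0.5791


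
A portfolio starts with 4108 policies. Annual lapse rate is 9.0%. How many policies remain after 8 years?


remaining = initial * (1 - lapse)^years
= 4108 * (1 - 0.09)^8
= 4108 * 0.470253
= 1931.7974


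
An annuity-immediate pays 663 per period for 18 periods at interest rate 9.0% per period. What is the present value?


PV = PMT * (1 - (1+i)^(-n)) / i
= 663 * (1 - (1+0.09)^(-18)) / 0.09
= 663 * (1 - 0.211994) / 0.09
= 663 * 8.755625
= 5804.9794


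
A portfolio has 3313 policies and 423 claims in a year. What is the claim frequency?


frequency = claims / policies
= 423 / 3313
= 0.1277


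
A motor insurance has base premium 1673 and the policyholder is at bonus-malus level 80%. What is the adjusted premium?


adjusted = base * BM_level / 100
= 1673 * 80 / 100
= 1673 * 0.8
= 1338.4


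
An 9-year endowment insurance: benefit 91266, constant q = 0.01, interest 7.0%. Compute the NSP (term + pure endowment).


Term component = 5739.5721
Pure endowment = 9_p_x * v^9 * benefit = 0.913517 * 0.543934 * 91266 = 45349.4233
NSP = 51088.9954


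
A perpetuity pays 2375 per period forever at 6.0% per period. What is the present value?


PV = PMT / i
= 2375 / 0.06
= 39583.3333


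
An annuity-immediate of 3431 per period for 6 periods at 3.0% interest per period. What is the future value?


FV = PMT * ((1+i)^n - 1) / i
= 3431 * ((1.03)^6 - 1) / 0.03
= 3431 * (1.194052 - 1) / 0.03
= 22193.1143


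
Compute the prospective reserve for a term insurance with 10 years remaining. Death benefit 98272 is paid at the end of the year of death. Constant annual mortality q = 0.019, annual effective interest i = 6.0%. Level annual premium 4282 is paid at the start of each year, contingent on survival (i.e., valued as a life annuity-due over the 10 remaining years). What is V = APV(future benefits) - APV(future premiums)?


v = 1/(1+i) = 0.943396
APV(future benefits) per unit = sum_{k=0}^{9} k_p_x * q * v^(k+1) = 0.129651
APV(future benefits) = 98272 * 0.129651 = 12741.0291
Life annuity-due factor ä_{x:10} = sum_{k=0}^{9} k_p_x * v^k = 7.233142
APV(future premiums) = 4282 * 7.233142 = 30972.313
V = 12741.0291 - 30972.313
= -18231.2839


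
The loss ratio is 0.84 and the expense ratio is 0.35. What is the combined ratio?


Combined ratio = loss ratio + expense ratio
= 0.84 + 0.35
= 1.19


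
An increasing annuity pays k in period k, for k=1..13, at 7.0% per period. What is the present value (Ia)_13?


(Ia)_n = sum_{k=1}^{n} k * v^k, v = 1/(1+i)
v = 0.934579
Sum computed term by term:
(Ia)_13 = 50.6878


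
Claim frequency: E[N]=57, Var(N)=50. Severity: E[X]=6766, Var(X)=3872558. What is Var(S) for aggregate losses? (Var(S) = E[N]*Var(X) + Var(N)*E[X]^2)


Var(S) = E[N]*Var(X) + Var(N)*E[X]^2
= 57*3872558 + 50*6766^2
= 220735806 + 2288937800
= 2.5097e+09


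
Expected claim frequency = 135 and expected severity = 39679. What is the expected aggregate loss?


E[S] = E[N] * E[X]
= 135 * 39679
= 5.3567e+06


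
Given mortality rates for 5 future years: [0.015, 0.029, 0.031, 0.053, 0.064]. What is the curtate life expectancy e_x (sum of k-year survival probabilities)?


e_x = sum_{k=1}^{n} k_p_x
k_p_x values:
  1_p_x = 0.985
  2_p_x = 0.956435
  3_p_x = 0.926786
  4_p_x = 0.877666
  5_p_x = 0.821495
e_x = 4.5674


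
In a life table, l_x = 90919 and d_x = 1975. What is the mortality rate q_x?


q_x = d_x / l_x
= 1975 / 90919
= 0.0217


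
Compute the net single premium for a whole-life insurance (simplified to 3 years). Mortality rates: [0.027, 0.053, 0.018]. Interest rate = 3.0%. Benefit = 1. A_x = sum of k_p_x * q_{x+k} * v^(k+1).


v = 0.970874
Year 0: k_p_x=1.0, q=0.027, term=0.026214
Year 1: k_p_x=0.973, q=0.053, term=0.048609
Year 2: k_p_x=0.921431, q=0.018, term=0.015178
A_x = 0.09


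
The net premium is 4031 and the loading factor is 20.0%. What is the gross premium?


Gross = net * (1 + loading)
= 4031 * (1 + 0.2)
= 4031 * 1.2
= 4837.2


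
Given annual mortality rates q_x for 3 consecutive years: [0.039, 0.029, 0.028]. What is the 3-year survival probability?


p_k = 1 - q_k for each year
Survival = product of (1 - q_k)
= 0.961 * 0.971 * 0.972
= 0.907


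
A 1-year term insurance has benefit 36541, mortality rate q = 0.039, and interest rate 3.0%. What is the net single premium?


NSP = benefit * q * v
v = 1/(1+i) = 0.970874
NSP = 36541 * 0.039 * 0.970874
= 1383.5913


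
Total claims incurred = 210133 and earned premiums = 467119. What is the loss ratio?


Loss ratio = claims / premiums
= 210133 / 467119
= 0.4498


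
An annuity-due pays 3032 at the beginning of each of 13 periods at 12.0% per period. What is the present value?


PV_due = PMT * (1-(1+i)^(-n))/i * (1+i)
PV_immediate = 19476.1988
PV_due = 19476.1988 * 1.12
= 21813.3427


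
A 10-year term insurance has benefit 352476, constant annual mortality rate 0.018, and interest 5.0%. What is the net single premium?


NSP = benefit * sum_{k=0}^{n-1} k_p_x * q * v^(k+1)
With constant q=0.018, v=0.952381
Sum = 0.129191
NSP = 352476 * 0.129191
= 45536.8933


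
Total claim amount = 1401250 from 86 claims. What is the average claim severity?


severity = total / number
= 1401250 / 86
= 16293.6047


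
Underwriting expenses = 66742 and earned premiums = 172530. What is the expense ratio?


Expense ratio = expenses / premiums
= 66742 / 172530
= 0.3868


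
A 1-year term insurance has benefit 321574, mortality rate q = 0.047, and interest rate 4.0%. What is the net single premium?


NSP = benefit * q * v
v = 1/(1+i) = 0.961538
NSP = 321574 * 0.047 * 0.961538
= 14532.6712


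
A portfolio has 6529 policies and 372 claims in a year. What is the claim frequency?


frequency = claims / policies
= 372 / 6529
= 0.057


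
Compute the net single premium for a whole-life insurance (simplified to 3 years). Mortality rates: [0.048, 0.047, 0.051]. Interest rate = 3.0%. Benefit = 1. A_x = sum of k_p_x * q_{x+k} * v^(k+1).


v = 0.970874
Year 0: k_p_x=1.0, q=0.048, term=0.046602
Year 1: k_p_x=0.952, q=0.047, term=0.042176
Year 2: k_p_x=0.907256, q=0.051, term=0.042344
A_x = 0.1311


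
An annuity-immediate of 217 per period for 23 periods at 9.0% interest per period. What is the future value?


FV = PMT * ((1+i)^n - 1) / i
= 217 * ((1.09)^23 - 1) / 0.09
= 217 * (7.257874 - 1) / 0.09
= 15088.4307


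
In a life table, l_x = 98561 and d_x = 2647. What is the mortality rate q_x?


q_x = d_x / l_x
= 2647 / 98561
= 0.0269


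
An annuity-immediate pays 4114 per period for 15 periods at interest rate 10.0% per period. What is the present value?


PV = PMT * (1 - (1+i)^(-n)) / i
= 4114 * (1 - (1+0.1)^(-15)) / 0.1
= 4114 * (1 - 0.239392) / 0.1
= 4114 * 7.60608
= 31291.4111


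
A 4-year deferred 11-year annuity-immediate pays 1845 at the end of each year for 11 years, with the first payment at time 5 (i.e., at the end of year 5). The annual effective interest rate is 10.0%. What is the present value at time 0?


PV at time 4 of the 11-year annuity-immediate:
a_n = 1845 * (1-(1+0.1)^(-11))/0.1 = 11983.3876
Discount back 4 years to time 0:
PV = 11983.3876 * (1+0.1)^(-4)
= 11983.3876 * 0.683013
= 8184.8149


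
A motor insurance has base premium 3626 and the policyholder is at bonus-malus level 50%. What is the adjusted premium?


adjusted = base * BM_level / 100
= 3626 * 50 / 100
= 3626 * 0.5
= 1813.0


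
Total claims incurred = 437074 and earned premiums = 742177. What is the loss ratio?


Loss ratio = claims / premiums
= 437074 / 742177
= 0.5889


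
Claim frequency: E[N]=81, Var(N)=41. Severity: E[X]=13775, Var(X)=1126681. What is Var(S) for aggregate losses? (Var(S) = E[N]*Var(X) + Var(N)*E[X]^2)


Var(S) = E[N]*Var(X) + Var(N)*E[X]^2
= 81*1126681 + 41*13775^2
= 91261161 + 7779775625
= 7.8710e+09


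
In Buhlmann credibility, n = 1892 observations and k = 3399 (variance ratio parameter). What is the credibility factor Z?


Z = n / (n + k)
= 1892 / (1892 + 3399)
= 1892 / 5291
= 0.3576


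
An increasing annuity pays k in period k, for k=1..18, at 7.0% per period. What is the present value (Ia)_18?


(Ia)_n = sum_{k=1}^{n} k * v^k, v = 1/(1+i)
v = 0.934579
Sum computed term by term:
(Ia)_18 = 77.681


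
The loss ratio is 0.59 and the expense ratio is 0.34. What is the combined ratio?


Combined ratio = loss ratio + expense ratio
= 0.59 + 0.34
= 0.93


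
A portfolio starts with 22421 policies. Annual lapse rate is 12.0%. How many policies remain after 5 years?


remaining = initial * (1 - lapse)^years
= 22421 * (1 - 0.12)^5
= 22421 * 0.527732
= 11832.2773


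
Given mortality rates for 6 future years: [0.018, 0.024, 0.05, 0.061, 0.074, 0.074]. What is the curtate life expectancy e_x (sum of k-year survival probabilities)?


e_x = sum_{k=1}^{n} k_p_x
k_p_x values:
  1_p_x = 0.982
  2_p_x = 0.958432
  3_p_x = 0.91051
  4_p_x = 0.854969
  5_p_x = 0.791702
  6_p_x = 0.733116
e_x = 5.2307


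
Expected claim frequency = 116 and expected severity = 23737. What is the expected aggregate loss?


E[S] = E[N] * E[X]
= 116 * 23737
= 2.7535e+06


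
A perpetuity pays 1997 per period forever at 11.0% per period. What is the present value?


PV = PMT / i
= 1997 / 0.11
= 18154.5455


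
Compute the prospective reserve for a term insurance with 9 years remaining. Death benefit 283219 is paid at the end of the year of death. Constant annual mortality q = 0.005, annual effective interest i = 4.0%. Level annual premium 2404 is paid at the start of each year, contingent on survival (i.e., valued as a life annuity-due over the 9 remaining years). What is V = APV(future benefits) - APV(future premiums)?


v = 1/(1+i) = 0.961538
APV(future benefits) per unit = sum_{k=0}^{8} k_p_x * q * v^(k+1) = 0.036489
APV(future benefits) = 283219 * 0.036489 = 10334.4933
Life annuity-due factor ä_{x:9} = sum_{k=0}^{8} k_p_x * v^k = 7.589797
APV(future premiums) = 2404 * 7.589797 = 18245.8711
V = 10334.4933 - 18245.8711
= -7911.3778


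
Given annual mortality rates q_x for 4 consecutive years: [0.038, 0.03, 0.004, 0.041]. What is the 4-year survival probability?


p_k = 1 - q_k for each year
Survival = product of (1 - q_k)
= 0.962 * 0.97 * 0.996 * 0.959
= 0.8913


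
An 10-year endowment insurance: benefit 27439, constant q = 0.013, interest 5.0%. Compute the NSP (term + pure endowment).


Term component = 2612.3685
Pure endowment = 10_p_x * v^10 * benefit = 0.877347 * 0.613913 * 27439 = 14779.0601
NSP = 17391.4287


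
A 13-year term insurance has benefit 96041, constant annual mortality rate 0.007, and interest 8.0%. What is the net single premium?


NSP = benefit * sum_{k=0}^{n-1} k_p_x * q * v^(k+1)
With constant q=0.007, v=0.925926
Sum = 0.053457
NSP = 96041 * 0.053457
= 5134.0525


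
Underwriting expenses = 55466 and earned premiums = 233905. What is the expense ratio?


Expense ratio = expenses / premiums
= 55466 / 233905
= 0.2371


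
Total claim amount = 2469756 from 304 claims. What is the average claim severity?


severity = total / number
= 2469756 / 304
= 8124.1974


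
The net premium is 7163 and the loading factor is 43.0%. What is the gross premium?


Gross = net * (1 + loading)
= 7163 * (1 + 0.43)
= 7163 * 1.43
= 10243.09


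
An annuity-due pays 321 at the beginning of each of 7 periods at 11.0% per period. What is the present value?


PV_due = PMT * (1-(1+i)^(-n))/i * (1+i)
PV_immediate = 1512.615
PV_due = 1512.615 * 1.11
= 1679.0027


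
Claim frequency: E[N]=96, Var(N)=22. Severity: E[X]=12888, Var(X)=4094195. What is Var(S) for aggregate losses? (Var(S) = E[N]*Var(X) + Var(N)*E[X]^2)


Var(S) = E[N]*Var(X) + Var(N)*E[X]^2
= 96*4094195 + 22*12888^2
= 393042720 + 3654211968
= 4.0473e+09


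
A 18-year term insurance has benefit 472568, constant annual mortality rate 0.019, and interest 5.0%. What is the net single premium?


NSP = benefit * sum_{k=0}^{n-1} k_p_x * q * v^(k+1)
With constant q=0.019, v=0.952381
Sum = 0.194352
NSP = 472568 * 0.194352
= 91844.6313


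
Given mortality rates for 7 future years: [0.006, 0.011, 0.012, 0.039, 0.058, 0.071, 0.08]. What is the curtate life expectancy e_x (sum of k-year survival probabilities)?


e_x = sum_{k=1}^{n} k_p_x
k_p_x values:
  1_p_x = 0.994
  2_p_x = 0.983066
  3_p_x = 0.971269
  4_p_x = 0.93339
  5_p_x = 0.879253
  6_p_x = 0.816826
  7_p_x = 0.75148
e_x = 6.3293


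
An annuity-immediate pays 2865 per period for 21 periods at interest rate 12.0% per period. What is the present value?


PV = PMT * (1 - (1+i)^(-n)) / i
= 2865 * (1 - (1+0.12)^(-21)) / 0.12
= 2865 * (1 - 0.09256) / 0.12
= 2865 * 7.562003
= 21665.1393


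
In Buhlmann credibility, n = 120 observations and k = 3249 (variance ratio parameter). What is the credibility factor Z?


Z = n / (n + k)
= 120 / (120 + 3249)
= 120 / 3369
= 0.0356


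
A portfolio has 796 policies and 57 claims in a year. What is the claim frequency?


frequency = claims / policies
= 57 / 796
= 0.0716


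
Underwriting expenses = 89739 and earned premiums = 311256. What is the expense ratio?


Expense ratio = expenses / premiums
= 89739 / 311256
= 0.2883


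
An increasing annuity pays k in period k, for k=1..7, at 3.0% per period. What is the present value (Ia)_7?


(Ia)_n = sum_{k=1}^{n} k * v^k, v = 1/(1+i)
v = 0.970874
Sum computed term by term:
(Ia)_7 = 24.185


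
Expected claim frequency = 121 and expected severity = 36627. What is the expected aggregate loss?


E[S] = E[N] * E[X]
= 121 * 36627
= 4.4319e+06


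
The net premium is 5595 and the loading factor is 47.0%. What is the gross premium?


Gross = net * (1 + loading)
= 5595 * (1 + 0.47)
= 5595 * 1.47
= 8224.65


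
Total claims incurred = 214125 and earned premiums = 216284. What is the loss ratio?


Loss ratio = claims / premiums
= 214125 / 216284
= 0.99
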